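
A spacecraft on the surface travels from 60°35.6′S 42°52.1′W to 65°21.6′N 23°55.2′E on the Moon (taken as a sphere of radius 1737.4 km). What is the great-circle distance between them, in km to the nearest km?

With latitudes φ₁ = -60.593°, φ₂ = 65.360° and longitude difference Δλ = 66.788°:
Haversine: a = sin²(Δφ/2) + cos φ₁ cos φ₂ sin²(Δλ/2) = 0.7936 + (0.4910)(0.4169)(0.3029) = 0.85558.
Central angle c = 2·arcsin(√a) = 2.36193 rad.
Distance = R·c = 1737.4 × 2.3619 ≈ 4104 km.

4104 km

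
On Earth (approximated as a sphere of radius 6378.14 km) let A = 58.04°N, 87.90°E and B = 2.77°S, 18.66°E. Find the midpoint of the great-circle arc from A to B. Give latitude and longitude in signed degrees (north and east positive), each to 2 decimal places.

31.90°, 41.30°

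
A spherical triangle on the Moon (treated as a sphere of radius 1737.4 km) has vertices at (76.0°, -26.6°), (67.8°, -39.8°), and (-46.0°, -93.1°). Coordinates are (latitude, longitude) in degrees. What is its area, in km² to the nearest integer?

Side lengths (central angles): a = 2.1050, b = 2.2536, c = 0.1592 rad; semiperimeter s = 2.2589.
By l'Huilier's theorem, tan(E/4) = √[tan(s/2) tan((s−a)/2) tan((s−b)/2) tan((s−c)/2)], giving spherical excess E = 0.1096 rad.
Area = E·R² = 0.1096 × (1737.4)² ≈ 330909 km².

330909 km²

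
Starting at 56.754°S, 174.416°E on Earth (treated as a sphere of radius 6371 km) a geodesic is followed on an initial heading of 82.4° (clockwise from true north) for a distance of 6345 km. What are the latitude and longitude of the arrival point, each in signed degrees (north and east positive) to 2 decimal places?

-23.20°, -120.75°

Angular distance δ = d/R = 6345/6371 = 0.99592 rad; initial bearing θ = 1.4382 rad.
sin φ₂ = sin φ₁ cos δ + cos φ₁ sin δ cos θ = (-0.8363)(0.5437) + (0.5482)(0.8393)(0.1323) = -0.3939, so φ₂ = -23.20°.
Δλ = atan2(sin θ sin δ cos φ₁, cos δ − sin φ₁ sin φ₂) = atan2(0.4561, 0.2143) = 64.830°.
λ₂ = 174.416° + 64.830° = 239.25° → -120.75° after wrapping to (−180°, 180°].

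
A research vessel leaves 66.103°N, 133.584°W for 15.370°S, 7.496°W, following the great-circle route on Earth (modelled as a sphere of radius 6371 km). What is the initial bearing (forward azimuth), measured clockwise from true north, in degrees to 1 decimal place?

62.1°

Δλ = 126.088° = 2.2007 rad.
y = sin Δλ · cos φ₂ = (0.8081)(0.9642) = 0.7792
x = cos φ₁ sin φ₂ − sin φ₁ cos φ₂ cos Δλ = (0.4051)(-0.2651) − (0.9143)(0.9642)(-0.5890) = 0.4119
θ = atan2(y, x) = 62.14°, so the bearing is 62.1°.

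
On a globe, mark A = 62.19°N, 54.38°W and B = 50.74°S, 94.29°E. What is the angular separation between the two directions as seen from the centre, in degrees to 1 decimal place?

With latitudes φ₁ = 62.190°, φ₂ = -50.740° and longitude difference Δλ = 148.670°:
Haversine: a = sin²(Δφ/2) + cos φ₁ cos φ₂ sin²(Δλ/2) = 0.6948 + (0.4665)(0.6328)(0.9271) = 0.96852.
Central angle c = 2·arcsin(√a) = 2.78487 rad.
So the angular separation is 159.6°.

159.6°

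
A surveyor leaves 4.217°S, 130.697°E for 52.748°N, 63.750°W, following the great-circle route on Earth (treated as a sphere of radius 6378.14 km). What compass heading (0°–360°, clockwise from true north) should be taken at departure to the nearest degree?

Δλ = 165.553° = 2.8894 rad.
y = sin Δλ · cos φ₂ = (0.2495)(0.6053) = 0.1510
x = cos φ₁ sin φ₂ − sin φ₁ cos φ₂ cos Δλ = (0.9973)(0.7960) − (-0.0735)(0.6053)(-0.9684) = 0.7507
θ = atan2(y, x) = 11.37°, so the bearing is 11°.

11°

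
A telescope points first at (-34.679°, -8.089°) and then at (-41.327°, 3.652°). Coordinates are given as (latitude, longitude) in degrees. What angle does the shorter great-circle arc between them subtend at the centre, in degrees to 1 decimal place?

With latitudes φ₁ = -34.679°, φ₂ = -41.327° and longitude difference Δλ = 11.741°:
cos c = sin φ₁ sin φ₂ + cos φ₁ cos φ₂ cos Δλ = (-0.5690)(-0.6604) + (0.8224)(0.7510)(0.9791) = 0.98036,
so c = arccos(0.98036) = 0.19854 rad.
So the angular separation is 11.4°.

11.4°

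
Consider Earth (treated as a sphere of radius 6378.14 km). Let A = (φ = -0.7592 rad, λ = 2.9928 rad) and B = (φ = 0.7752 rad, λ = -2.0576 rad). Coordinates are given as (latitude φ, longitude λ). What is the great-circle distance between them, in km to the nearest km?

12029 km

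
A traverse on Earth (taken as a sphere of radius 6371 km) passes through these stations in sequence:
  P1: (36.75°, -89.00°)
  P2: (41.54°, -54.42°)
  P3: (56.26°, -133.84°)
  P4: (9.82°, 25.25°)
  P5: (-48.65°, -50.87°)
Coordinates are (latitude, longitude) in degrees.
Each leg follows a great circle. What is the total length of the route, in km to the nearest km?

30939 km

Leg P1→P2: central angle 0.4722 rad, distance 3008.6 km.
Leg P2→P3: central angle 0.8921 rad, distance 5683.6 km.
Leg P3→P4: central angle 1.9492 rad, distance 12418.2 km.
Leg P4→P5: central angle 1.5427 rad, distance 9828.3 km.
Total: 3008.6 + 5683.6 + 12418.2 + 9828.3 ≈ 30939 km.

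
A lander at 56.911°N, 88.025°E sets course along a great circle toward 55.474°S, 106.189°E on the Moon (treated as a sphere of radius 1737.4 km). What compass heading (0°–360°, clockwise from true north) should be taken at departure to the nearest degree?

With φ₁ = 0.9933, φ₂ = -0.9682, Δλ = 0.3170 rad, the forward-azimuth formula gives
θ = atan2( sin Δλ cos φ₂ , cos φ₁ sin φ₂ − sin φ₁ cos φ₂ cos Δλ ) = atan2(0.1767, -0.9010) = 168.90°.
So the initial bearing is 169°.

169°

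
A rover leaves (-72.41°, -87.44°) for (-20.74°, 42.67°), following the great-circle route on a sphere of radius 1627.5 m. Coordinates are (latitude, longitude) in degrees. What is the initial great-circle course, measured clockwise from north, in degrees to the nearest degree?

Δλ = 130.110° = 2.2708 rad.
y = sin Δλ · cos φ₂ = (0.7648)(0.9352) = 0.7152
x = cos φ₁ sin φ₂ − sin φ₁ cos φ₂ cos Δλ = (0.3022)(-0.3541) − (-0.9532)(0.9352)(-0.6443) = -0.6814
θ = atan2(y, x) = 133.61°, so the bearing is 134°.

134°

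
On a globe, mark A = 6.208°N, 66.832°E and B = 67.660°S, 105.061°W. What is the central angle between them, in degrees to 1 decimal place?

In radians: φ₁ = 0.1084, φ₂ = -1.1809, Δλ = -171.893° = -3.0001 rad.
Haversine: a = sin²(Δφ/2) + cos φ₁ cos φ₂ sin²(Δλ/2) = 0.3611 + (0.9941)(0.3801)(0.9950) = 0.73706.
Central angle c = 2·arcsin(√a) = 2.06476 rad.
So the angular separation is 118.3°.

118.3°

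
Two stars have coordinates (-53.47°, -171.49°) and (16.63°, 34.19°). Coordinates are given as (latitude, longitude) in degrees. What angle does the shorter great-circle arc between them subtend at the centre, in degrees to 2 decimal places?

138.07°

In radians: φ₁ = -0.9332, φ₂ = 0.2902, Δλ = -154.320° = -2.6934 rad.
cos c = sin φ₁ sin φ₂ + cos φ₁ cos φ₂ cos Δλ = (-0.8035)(0.2862) + (0.5952)(0.9582)(-0.9012) = -0.74398,
so c = arccos(-0.74398) = 2.40980 rad.
So the angular separation is 138.07°.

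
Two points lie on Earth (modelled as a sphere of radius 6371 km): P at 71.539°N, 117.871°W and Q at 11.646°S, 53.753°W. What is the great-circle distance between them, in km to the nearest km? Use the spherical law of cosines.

10365 km

Let φ₁ = 1.2486 rad, φ₂ = -0.2033 rad, and Δλ = 1.1191 rad.
cos c = sin φ₁ sin φ₂ + cos φ₁ cos φ₂ cos Δλ = (0.9485)(-0.2019) + (0.3167)(0.9794)(0.4365) = -0.05609,
so c = arccos(-0.05609) = 1.62692 rad.
Distance = R·c = 6371 × 1.6269 ≈ 10365 km.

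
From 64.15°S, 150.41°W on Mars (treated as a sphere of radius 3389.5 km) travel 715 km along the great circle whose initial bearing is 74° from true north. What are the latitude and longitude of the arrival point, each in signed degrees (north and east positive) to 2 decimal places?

-58.74°, -127.59°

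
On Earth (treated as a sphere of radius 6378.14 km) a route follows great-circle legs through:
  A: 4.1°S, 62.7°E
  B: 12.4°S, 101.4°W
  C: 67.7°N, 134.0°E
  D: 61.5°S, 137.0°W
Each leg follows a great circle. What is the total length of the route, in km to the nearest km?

46241 km

Leg A→B: central angle 2.7428 rad, distance 17494.3 km.
Leg B→C: central angle 1.9923 rad, distance 12707.1 km.
Leg C→D: central angle 2.5148 rad, distance 16039.9 km.
Total: 17494.3 + 12707.1 + 16039.9 ≈ 46241 km.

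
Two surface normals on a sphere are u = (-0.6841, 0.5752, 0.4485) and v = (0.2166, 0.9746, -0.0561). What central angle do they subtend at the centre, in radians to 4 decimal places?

1.1731 rad

u·v = 0.3873; |u| = 1.0000, |v| = 1.0000.
cos θ = (u·v)/(|u||v|) = 0.3873, so θ = 1.1731 rad.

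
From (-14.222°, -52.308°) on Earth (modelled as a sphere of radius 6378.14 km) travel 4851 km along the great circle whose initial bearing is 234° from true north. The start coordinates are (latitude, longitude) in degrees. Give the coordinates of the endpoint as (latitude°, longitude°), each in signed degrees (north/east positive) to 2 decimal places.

-34.80°, -95.09°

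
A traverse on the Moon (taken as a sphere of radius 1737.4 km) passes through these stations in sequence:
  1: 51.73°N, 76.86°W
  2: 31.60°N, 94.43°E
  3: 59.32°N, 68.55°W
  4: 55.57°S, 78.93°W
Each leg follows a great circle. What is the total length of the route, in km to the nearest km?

Leg 1→2: central angle 1.6811 rad, distance 2920.7 km.
Leg 2→3: central angle 1.5357 rad, distance 2668.1 km.
Leg 3→4: central angle 2.0104 rad, distance 3492.9 km.
Total: 2920.7 + 2668.1 + 3492.9 ≈ 9082 km.

9082 km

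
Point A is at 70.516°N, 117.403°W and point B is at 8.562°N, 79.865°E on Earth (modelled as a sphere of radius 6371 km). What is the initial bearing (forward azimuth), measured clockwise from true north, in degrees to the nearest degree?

With φ₁ = 1.2307, φ₂ = 0.1494, Δλ = -2.8402 rad, the forward-azimuth formula gives
θ = atan2( sin Δλ cos φ₂ , cos φ₁ sin φ₂ − sin φ₁ cos φ₂ cos Δλ ) = atan2(-0.2935, 0.9399) = -17.34°.
Adding 360° brings this into [0°, 360°): 343°.

343°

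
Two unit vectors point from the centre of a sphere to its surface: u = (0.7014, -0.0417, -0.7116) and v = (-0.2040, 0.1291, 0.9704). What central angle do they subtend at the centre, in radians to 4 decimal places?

u·v = -0.8390; |u| = 1.0000, |v| = 1.0000.
cos θ = (u·v)/(|u||v|) = -0.8390, so θ = 2.5662 rad.

2.5662 rad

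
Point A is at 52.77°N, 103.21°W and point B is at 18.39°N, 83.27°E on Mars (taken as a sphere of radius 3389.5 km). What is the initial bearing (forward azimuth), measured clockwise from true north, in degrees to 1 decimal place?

353.5°

Δλ = -173.520° = -3.0285 rad.
y = sin Δλ · cos φ₂ = (-0.1129)(0.9489) = -0.1071
x = cos φ₁ sin φ₂ − sin φ₁ cos φ₂ cos Δλ = (0.6050)(0.3155) − (0.7962)(0.9489)(-0.9936) = 0.9416
θ = atan2(y, x) = -6.49°; adding 360° gives 353.5°.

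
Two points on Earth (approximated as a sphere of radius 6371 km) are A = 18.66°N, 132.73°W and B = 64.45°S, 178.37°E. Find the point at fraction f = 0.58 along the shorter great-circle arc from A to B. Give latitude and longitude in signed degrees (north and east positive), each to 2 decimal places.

Central angle δ = 1.5908 rad. Interpolating on the sphere with fraction f = 0.58:
P = [sin((1−f)δ)·A + sin(fδ)·B] / sin δ = 0.6197·A + 0.7974·B in Cartesian coordinates,
giving P = (-0.7421, -0.4215, -0.5211), i.e. latitude -31.41°, longitude -150.41°.

-31.41°, -150.41°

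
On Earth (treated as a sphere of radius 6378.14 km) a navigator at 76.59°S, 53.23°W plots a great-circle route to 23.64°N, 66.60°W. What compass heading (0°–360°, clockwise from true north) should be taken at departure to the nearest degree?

348°

With φ₁ = -1.3367, φ₂ = 0.4126, Δλ = -0.2334 rad, the forward-azimuth formula gives
θ = atan2( sin Δλ cos φ₂ , cos φ₁ sin φ₂ − sin φ₁ cos φ₂ cos Δλ ) = atan2(-0.2118, 0.9600) = -12.44°.
Adding 360° brings this into [0°, 360°): 348°.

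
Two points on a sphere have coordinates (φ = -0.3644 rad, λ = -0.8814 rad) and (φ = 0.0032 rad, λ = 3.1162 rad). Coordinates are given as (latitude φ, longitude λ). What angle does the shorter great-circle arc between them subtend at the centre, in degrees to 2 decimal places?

127.85°

In radians: φ₁ = -0.3644, φ₂ = 0.0032, Δλ = -130.954° = -2.2856 rad.
cos c = sin φ₁ sin φ₂ + cos φ₁ cos φ₂ cos Δλ = (-0.3564)(0.0032) + (0.9343)(1.0000)(-0.6555) = -0.61356,
so c = arccos(-0.61356) = 2.23135 rad.
So the angular separation is 127.85°.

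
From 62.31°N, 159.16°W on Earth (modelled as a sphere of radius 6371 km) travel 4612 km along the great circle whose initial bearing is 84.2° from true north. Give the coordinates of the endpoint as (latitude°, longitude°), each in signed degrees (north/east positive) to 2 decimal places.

43.99°, -92.83°

Angular distance δ = d/R = 4612/6371 = 0.72391 rad; initial bearing θ = 1.4696 rad.
sin φ₂ = sin φ₁ cos δ + cos φ₁ sin δ cos θ = (0.8855)(0.7492) + (0.4647)(0.6623)(0.1011) = 0.6945, so φ₂ = 43.99°.
Δλ = atan2(sin θ sin δ cos φ₁, cos δ − sin φ₁ sin φ₂) = atan2(0.3062, 0.1342) = 66.326°.
λ₂ = -159.160° + 66.326° = -92.83°.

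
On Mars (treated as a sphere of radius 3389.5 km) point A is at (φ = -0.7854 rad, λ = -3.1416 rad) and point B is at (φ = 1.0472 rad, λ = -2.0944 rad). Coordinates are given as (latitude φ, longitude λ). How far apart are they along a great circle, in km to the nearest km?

Let φ₁ = -0.7854 rad, φ₂ = 1.0472 rad, and Δλ = 1.0472 rad.
Haversine: a = sin²(Δφ/2) + cos φ₁ cos φ₂ sin²(Δλ/2) = 0.6294 + (0.7071)(0.5000)(0.2500) = 0.71780.
Central angle c = 2·arcsin(√a) = 2.02150 rad.
Distance = R·c = 3389.5 × 2.0215 ≈ 6852 km.

6852 km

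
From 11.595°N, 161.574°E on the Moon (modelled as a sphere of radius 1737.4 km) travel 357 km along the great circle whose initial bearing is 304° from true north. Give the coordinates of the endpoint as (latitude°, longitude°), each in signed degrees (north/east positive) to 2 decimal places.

Angular distance δ = d/R = 357/1737.4 = 0.20548 rad; initial bearing θ = 5.3058 rad.
sin φ₂ = sin φ₁ cos δ + cos φ₁ sin δ cos θ = (0.2010)(0.9790) + (0.9796)(0.2040)(0.5592) = 0.3085, so φ₂ = 17.97°.
Δλ = atan2(sin θ sin δ cos φ₁, cos δ − sin φ₁ sin φ₂) = atan2(-0.1657, 0.9170) = -10.243°.
λ₂ = 161.574° − 10.243° = 151.33°.

17.97°, 151.33°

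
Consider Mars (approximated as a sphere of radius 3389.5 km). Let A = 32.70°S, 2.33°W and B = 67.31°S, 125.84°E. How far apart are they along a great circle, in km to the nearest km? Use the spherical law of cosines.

Let φ₁ = -0.5707 rad, φ₂ = -1.1748 rad, and Δλ = 2.2370 rad.
cos c = sin φ₁ sin φ₂ + cos φ₁ cos φ₂ cos Δλ = (-0.5402)(-0.9226) + (0.8415)(0.3857)(-0.6180) = 0.29782,
so c = arccos(0.29782) = 1.26839 rad.
Distance = R·c = 3389.5 × 1.2684 ≈ 4299 km.

4299 km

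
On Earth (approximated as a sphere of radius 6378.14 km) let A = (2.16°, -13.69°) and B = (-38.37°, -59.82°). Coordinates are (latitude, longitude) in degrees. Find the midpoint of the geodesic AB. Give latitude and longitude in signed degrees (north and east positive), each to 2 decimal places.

Central angle δ = 1.0245 rad. Interpolating on the sphere with fraction f = 0.5:
P = [sin((1−f)δ)·A + sin(fδ)·B] / sin δ = 0.5736·A + 0.5736·B in Cartesian coordinates,
giving P = (0.7830, -0.5244, -0.3344), i.e. latitude -19.54°, longitude -33.81°.

-19.54°, -33.81°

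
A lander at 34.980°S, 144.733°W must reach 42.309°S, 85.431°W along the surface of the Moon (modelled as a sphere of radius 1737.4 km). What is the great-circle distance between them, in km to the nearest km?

1393 km

In radians: φ₁ = -0.6105, φ₂ = -0.7384, Δλ = 59.302° = 1.0350 rad.
cos c = sin φ₁ sin φ₂ + cos φ₁ cos φ₂ cos Δλ = (-0.5733)(-0.6731) + (0.8194)(0.7395)(0.5105) = 0.69523,
so c = arccos(0.69523) = 0.80205 rad.
Distance = R·c = 1737.4 × 0.8021 ≈ 1393 km.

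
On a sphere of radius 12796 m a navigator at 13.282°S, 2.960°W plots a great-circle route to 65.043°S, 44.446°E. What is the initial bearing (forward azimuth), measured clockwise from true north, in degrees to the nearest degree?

159°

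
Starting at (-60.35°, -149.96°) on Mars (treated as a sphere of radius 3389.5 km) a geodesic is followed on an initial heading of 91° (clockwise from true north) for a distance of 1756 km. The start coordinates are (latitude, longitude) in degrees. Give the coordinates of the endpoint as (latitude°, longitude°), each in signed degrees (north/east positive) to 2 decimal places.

Angular distance δ = d/R = 1756/3389.5 = 0.51807 rad; initial bearing θ = 1.5882 rad.
sin φ₂ = sin φ₁ cos δ + cos φ₁ sin δ cos θ = (-0.8691)(0.8688) + (0.4947)(0.4952)(-0.0175) = -0.7593, so φ₂ = -49.40°.
Δλ = atan2(sin θ sin δ cos φ₁, cos δ − sin φ₁ sin φ₂) = atan2(0.2449, 0.2089) = 49.541°.
λ₂ = -149.960° + 49.541° = -100.42°.

-49.40°, -100.42°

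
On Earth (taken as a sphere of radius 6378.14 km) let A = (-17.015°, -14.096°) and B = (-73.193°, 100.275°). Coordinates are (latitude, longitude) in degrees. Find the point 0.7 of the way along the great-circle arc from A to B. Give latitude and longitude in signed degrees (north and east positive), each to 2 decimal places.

-68.29°, 22.82°

The central angle between A and B is δ = 1.4040 rad.
With f = 0.7, the slerp weights are sin((1−f)δ)/sin δ = 0.4146 and sin(fδ)/sin δ = 0.8438.
Weighted sum of the unit vectors: (0.4146)·(0.9274,-0.2329,-0.2926) + (0.8438)·(-0.0516,0.2845,-0.9573) = (0.3410, 0.1435, -0.9290).
Converting back: φ = atan2(z, √(x²+y²)) = -68.29°, λ = atan2(y, x) = 22.82°.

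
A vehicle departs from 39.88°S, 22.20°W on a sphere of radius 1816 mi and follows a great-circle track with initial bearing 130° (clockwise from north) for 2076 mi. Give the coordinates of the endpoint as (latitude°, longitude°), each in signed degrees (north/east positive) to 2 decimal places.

-45.62°, 72.46°

Angular distance δ = d/R = 2076/1816 = 1.14317 rad; initial bearing θ = 2.2689 rad.
sin φ₂ = sin φ₁ cos δ + cos φ₁ sin δ cos θ = (-0.6412)(0.4147) + (0.7674)(0.9100)(-0.6428) = -0.7148, so φ₂ = -45.62°.
Δλ = atan2(sin θ sin δ cos φ₁, cos δ − sin φ₁ sin φ₂) = atan2(0.5349, -0.0436) = 94.657°.
λ₂ = -22.200° + 94.657° = 72.46°.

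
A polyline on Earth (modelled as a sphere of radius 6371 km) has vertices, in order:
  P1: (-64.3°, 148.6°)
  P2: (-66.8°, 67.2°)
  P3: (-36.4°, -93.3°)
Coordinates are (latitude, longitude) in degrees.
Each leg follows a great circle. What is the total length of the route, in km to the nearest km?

Leg P1→P2: central angle 0.5476 rad, distance 3489.0 km.
Leg P2→P3: central angle 1.3217 rad, distance 8420.5 km.
Total: 3489.0 + 8420.5 ≈ 11909 km.

11909 km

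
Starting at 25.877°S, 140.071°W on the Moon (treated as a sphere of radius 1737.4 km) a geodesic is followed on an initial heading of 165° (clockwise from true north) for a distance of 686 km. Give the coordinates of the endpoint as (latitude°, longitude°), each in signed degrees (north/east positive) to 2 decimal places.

-47.49°, -131.60°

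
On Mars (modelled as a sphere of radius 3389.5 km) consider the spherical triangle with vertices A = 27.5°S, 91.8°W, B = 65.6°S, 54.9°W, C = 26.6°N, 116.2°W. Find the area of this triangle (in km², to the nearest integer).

577695 km²

Side lengths (central angles): a = 1.8033, b = 1.0292, c = 0.7763 rad; semiperimeter s = 1.8044.
By l'Huilier's theorem, tan(E/4) = √[tan(s/2) tan((s−a)/2) tan((s−b)/2) tan((s−c)/2)], giving spherical excess E = 0.0503 rad.
Area = E·R² = 0.0503 × (3389.5)² ≈ 577695 km².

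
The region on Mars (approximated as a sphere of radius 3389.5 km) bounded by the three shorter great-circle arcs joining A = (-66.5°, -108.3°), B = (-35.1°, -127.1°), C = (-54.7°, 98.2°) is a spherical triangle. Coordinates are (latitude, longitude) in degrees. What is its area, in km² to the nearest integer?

3041322 km²

Side lengths (central angles): a = 1.4336, b = 0.9977, c = 0.5806 rad; semiperimeter s = 1.5060.
By l'Huilier's theorem, tan(E/4) = √[tan(s/2) tan((s−a)/2) tan((s−b)/2) tan((s−c)/2)], giving spherical excess E = 0.2647 rad.
Area = E·R² = 0.2647 × (3389.5)² ≈ 3041322 km².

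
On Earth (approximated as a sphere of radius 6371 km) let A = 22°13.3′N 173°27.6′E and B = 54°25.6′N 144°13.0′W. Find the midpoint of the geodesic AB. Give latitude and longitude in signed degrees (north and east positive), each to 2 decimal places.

The central angle between A and B is δ = 0.7873 rad.
With f = 0.5, the slerp weights are sin((1−f)δ)/sin δ = 0.5414 and sin(fδ)/sin δ = 0.5414.
Weighted sum of the unit vectors: (0.5414)·(-0.9197,0.1054,0.3782) + (0.5414)·(-0.4719,-0.3402,0.8134) = (-0.7534, -0.1271, 0.6451).
Converting back: φ = atan2(z, √(x²+y²)) = 40.17°, λ = atan2(y, x) = -170.43°.

40.17°, -170.43°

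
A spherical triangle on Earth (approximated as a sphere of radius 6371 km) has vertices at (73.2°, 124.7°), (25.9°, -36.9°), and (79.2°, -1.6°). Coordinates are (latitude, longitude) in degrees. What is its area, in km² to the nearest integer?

Side lengths (central angles): a = 0.9684, b = 0.4316, c = 1.3985 rad; semiperimeter s = 1.3992.
By l'Huilier's theorem, tan(E/4) = √[tan(s/2) tan((s−a)/2) tan((s−b)/2) tan((s−c)/2)], giving spherical excess E = 0.0240 rad.
Area = E·R² = 0.0240 × (6371)² ≈ 972276 km².

972276 km²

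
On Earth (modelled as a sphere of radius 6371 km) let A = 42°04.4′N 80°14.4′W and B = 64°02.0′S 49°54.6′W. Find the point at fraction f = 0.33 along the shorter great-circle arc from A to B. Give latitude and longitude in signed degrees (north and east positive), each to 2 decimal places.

6.87°, -72.31°

The central angle between A and B is δ = 1.8985 rad.
With f = 0.33, the slerp weights are sin((1−f)δ)/sin δ = 1.0094 and sin(fδ)/sin δ = 0.6193.
Weighted sum of the unit vectors: (1.0094)·(0.1258,-0.7315,0.6701) + (0.6193)·(0.2820,-0.3350,-0.8990) = (0.3016, -0.9459, 0.1196).
Converting back: φ = atan2(z, √(x²+y²)) = 6.87°, λ = atan2(y, x) = -72.31°.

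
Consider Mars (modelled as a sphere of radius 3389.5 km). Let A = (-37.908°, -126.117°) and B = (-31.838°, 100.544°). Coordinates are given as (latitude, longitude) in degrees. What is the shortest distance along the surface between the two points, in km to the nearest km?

In radians: φ₁ = -0.6616, φ₂ = -0.5557, Δλ = -133.339° = -2.3272 rad.
Haversine: a = sin²(Δφ/2) + cos φ₁ cos φ₂ sin²(Δλ/2) = 0.0028 + (0.7890)(0.8495)(0.8432) = 0.56796.
Central angle c = 2·arcsin(√a) = 1.70714 rad.
Distance = R·c = 3389.5 × 1.7071 ≈ 5786 km.

5786 km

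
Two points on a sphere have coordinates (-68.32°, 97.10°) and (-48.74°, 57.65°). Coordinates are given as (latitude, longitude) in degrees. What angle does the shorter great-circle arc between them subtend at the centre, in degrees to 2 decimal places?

27.54°

Let φ₁ = -1.1924 rad, φ₂ = -0.8507 rad, and Δλ = -0.6885 rad.
cos c = sin φ₁ sin φ₂ + cos φ₁ cos φ₂ cos Δλ = (-0.9293)(-0.7517) + (0.3694)(0.6595)(0.7722) = 0.88667,
so c = arccos(0.88667) = 0.48070 rad.
So the angular separation is 27.54°.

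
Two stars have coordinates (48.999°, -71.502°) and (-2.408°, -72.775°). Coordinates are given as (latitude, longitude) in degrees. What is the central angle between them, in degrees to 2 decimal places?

In radians: φ₁ = 0.8552, φ₂ = -0.0420, Δλ = -1.273° = -0.0222 rad.
cos c = sin φ₁ sin φ₂ + cos φ₁ cos φ₂ cos Δλ = (0.7547)(-0.0420) + (0.6561)(0.9991)(0.9998) = 0.62362,
so c = arccos(0.62362) = 0.89743 rad.
So the angular separation is 51.42°.

51.42°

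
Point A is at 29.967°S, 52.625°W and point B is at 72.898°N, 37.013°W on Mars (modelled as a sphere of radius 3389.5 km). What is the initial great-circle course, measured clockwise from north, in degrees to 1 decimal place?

With φ₁ = -0.5230, φ₂ = 1.2723, Δλ = 0.2725 rad, the forward-azimuth formula gives
θ = atan2( sin Δλ cos φ₂ , cos φ₁ sin φ₂ − sin φ₁ cos φ₂ cos Δλ ) = atan2(0.0791, 0.9695) = 4.67°.
So the initial bearing is 4.7°.

4.7°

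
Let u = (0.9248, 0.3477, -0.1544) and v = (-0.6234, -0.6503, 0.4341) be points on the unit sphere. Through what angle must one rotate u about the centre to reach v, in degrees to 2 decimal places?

150.42°

u·v = -0.8697; |u| = 1.0000, |v| = 1.0000.
cos θ = (u·v)/(|u||v|) = -0.8697, so θ = 150.42°.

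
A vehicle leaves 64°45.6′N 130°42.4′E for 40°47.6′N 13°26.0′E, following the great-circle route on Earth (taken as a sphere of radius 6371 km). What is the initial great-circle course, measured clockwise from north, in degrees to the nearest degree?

311°

With φ₁ = 1.1303, φ₂ = 0.7120, Δλ = -2.0468 rad, the forward-azimuth formula gives
θ = atan2( sin Δλ cos φ₂ , cos φ₁ sin φ₂ − sin φ₁ cos φ₂ cos Δλ ) = atan2(-0.6729, 0.5924) = -48.64°.
Adding 360° brings this into [0°, 360°): 311°.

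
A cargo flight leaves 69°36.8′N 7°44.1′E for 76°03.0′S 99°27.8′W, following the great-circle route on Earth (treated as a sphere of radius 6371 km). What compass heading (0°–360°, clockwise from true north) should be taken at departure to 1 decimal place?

Δλ = -107.198° = -1.8710 rad.
y = sin Δλ · cos φ₂ = (-0.9553)(0.2411) = -0.2303
x = cos φ₁ sin φ₂ − sin φ₁ cos φ₂ cos Δλ = (0.3484)(-0.9705) − (0.9374)(0.2411)(-0.2957) = -0.2713
θ = atan2(y, x) = -139.67°; adding 360° gives 220.3°.

220.3°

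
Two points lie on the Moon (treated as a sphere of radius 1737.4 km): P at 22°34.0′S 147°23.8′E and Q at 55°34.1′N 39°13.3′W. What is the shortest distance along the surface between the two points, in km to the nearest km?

4446 km

In radians: φ₁ = -0.3939, φ₂ = 0.9699, Δλ = 173.382° = 3.0261 rad.
cos c = sin φ₁ sin φ₂ + cos φ₁ cos φ₂ cos Δλ = (-0.3838)(0.8248) + (0.9234)(0.5654)(-0.9933) = -0.83518,
so c = arccos(-0.83518) = 2.55925 rad.
Distance = R·c = 1737.4 × 2.5592 ≈ 4446 km.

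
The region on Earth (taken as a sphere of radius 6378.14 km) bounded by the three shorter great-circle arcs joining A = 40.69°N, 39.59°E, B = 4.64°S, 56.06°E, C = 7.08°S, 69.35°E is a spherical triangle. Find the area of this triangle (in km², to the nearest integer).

Side lengths (central angles): a = 0.2346, b = 0.9608, c = 0.8339 rad; semiperimeter s = 1.0146.
By l'Huilier's theorem, tan(E/4) = √[tan(s/2) tan((s−a)/2) tan((s−b)/2) tan((s−c)/2)], giving spherical excess E = 0.0944 rad.
Area = E·R² = 0.0944 × (6378.14)² ≈ 3842023 km².

3842023 km²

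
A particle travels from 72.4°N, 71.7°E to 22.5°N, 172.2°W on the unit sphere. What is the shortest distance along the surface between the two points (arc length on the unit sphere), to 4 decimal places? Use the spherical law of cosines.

In radians: φ₁ = 1.2636, φ₂ = 0.3927, Δλ = 116.100° = 2.0263 rad.
cos c = sin φ₁ sin φ₂ + cos φ₁ cos φ₂ cos Δλ = (0.9532)(0.3827) + (0.3024)(0.9239)(-0.4399) = 0.24187,
so c = arccos(0.24187) = 1.32650 rad.
On the unit sphere the arc length equals the central angle: 1.3265.

1.3265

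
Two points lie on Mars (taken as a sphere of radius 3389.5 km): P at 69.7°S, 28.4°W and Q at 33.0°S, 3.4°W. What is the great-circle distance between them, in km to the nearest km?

In radians: φ₁ = -1.2165, φ₂ = -0.5760, Δλ = 25.000° = 0.4363 rad.
Haversine: a = sin²(Δφ/2) + cos φ₁ cos φ₂ sin²(Δλ/2) = 0.0991 + (0.3469)(0.8387)(0.0468) = 0.11274.
Central angle c = 2·arcsin(√a) = 0.68485 rad.
Distance = R·c = 3389.5 × 0.6848 ≈ 2321 km.

2321 km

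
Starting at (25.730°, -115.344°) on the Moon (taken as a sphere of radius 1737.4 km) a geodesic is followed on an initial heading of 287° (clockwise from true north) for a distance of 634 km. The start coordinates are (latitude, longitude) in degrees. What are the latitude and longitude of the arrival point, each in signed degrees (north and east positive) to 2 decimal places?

29.97°, -138.54°

Angular distance δ = d/R = 634/1737.4 = 0.36491 rad; initial bearing θ = 5.0091 rad.
sin φ₂ = sin φ₁ cos δ + cos φ₁ sin δ cos θ = (0.4341)(0.9342) + (0.9008)(0.3569)(0.2924) = 0.4995, so φ₂ = 29.97°.
Δλ = atan2(sin θ sin δ cos φ₁, cos δ − sin φ₁ sin φ₂) = atan2(-0.3074, 0.7173) = -23.200°.
λ₂ = -115.344° − 23.200° = -138.54°.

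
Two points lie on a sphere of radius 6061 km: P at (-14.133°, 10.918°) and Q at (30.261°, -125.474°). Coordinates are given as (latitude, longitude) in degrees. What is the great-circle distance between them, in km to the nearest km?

14476 km

In radians: φ₁ = -0.2467, φ₂ = 0.5282, Δλ = -136.392° = -2.3805 rad.
Haversine: a = sin²(Δφ/2) + cos φ₁ cos φ₂ sin²(Δλ/2) = 0.1427 + (0.9697)(0.8637)(0.8620) = 0.86477.
Central angle c = 2·arcsin(√a) = 2.38843 rad.
Distance = R·c = 6061 × 2.3884 ≈ 14476 km.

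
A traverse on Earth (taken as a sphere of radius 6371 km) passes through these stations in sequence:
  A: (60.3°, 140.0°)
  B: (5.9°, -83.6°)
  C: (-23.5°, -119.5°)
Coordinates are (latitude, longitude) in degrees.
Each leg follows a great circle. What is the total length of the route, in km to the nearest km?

Leg A→B: central angle 1.8417 rad, distance 11733.5 km.
Leg B→C: central angle 0.7983 rad, distance 5085.9 km.
Total: 11733.5 + 5085.9 ≈ 16819 km.

16819 km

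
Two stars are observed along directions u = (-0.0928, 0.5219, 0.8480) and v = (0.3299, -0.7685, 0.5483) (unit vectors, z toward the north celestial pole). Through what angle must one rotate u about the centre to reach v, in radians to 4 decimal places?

u·v = 0.0333; |u| = 1.0000, |v| = 1.0000.
cos θ = (u·v)/(|u||v|) = 0.0333, so θ = 1.5375 rad.

1.5375 rad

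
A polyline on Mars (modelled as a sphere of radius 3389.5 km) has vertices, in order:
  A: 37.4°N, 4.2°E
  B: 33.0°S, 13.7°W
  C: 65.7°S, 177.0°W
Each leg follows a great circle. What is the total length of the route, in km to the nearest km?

Leg A→B: central angle 1.2627 rad, distance 4280.1 km.
Leg B→C: central angle 1.4042 rad, distance 4759.6 km.
Total: 4280.1 + 4759.6 ≈ 9040 km.

9040 km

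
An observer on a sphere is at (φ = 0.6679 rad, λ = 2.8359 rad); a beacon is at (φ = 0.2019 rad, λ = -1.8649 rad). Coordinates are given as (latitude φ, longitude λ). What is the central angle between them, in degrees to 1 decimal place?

Let φ₁ = 0.6679 rad, φ₂ = 0.2019 rad, and Δλ = 1.5824 rad.
Haversine: a = sin²(Δφ/2) + cos φ₁ cos φ₂ sin²(Δλ/2) = 0.0533 + (0.7851)(0.9797)(0.5058) = 0.44236.
Central angle c = 2·arcsin(√a) = 1.45526 rad.
So the angular separation is 83.4°.

83.4°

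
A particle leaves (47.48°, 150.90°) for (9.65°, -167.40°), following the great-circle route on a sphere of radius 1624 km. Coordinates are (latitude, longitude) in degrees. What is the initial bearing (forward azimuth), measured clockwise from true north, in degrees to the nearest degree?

With φ₁ = 0.8287, φ₂ = 0.1684, Δλ = 0.7278 rad, the forward-azimuth formula gives
θ = atan2( sin Δλ cos φ₂ , cos φ₁ sin φ₂ − sin φ₁ cos φ₂ cos Δλ ) = atan2(0.6558, -0.4292) = 123.20°.
So the initial bearing is 123°.

123°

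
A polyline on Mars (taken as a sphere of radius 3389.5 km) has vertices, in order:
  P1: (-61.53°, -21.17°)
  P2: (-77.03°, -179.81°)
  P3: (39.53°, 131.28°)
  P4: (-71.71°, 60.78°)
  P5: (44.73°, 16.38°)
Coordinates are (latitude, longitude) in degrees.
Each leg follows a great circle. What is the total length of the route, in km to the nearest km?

23864 km

Leg P1→P2: central angle 0.7121 rad, distance 2413.6 km.
Leg P2→P3: central angle 2.1019 rad, distance 7124.3 km.
Leg P3→P4: central angle 2.1218 rad, distance 7191.8 km.
Leg P4→P5: central angle 2.1047 rad, distance 7134.0 km.
Total: 2413.6 + 7124.3 + 7191.8 + 7134.0 ≈ 23864 km.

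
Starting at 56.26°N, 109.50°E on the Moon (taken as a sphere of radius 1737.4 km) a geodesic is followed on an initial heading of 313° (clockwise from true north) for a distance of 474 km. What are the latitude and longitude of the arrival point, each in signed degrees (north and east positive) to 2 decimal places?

64.54°, 82.22°

Angular distance δ = d/R = 474/1737.4 = 0.27282 rad; initial bearing θ = 5.4629 rad.
sin φ₂ = sin φ₁ cos δ + cos φ₁ sin δ cos θ = (0.8316)(0.9630) + (0.5554)(0.2694)(0.6820) = 0.9029, so φ₂ = 64.54°.
Δλ = atan2(sin θ sin δ cos φ₁, cos δ − sin φ₁ sin φ₂) = atan2(-0.1095, 0.2122) = -27.284°.
λ₂ = 109.500° − 27.284° = 82.22°.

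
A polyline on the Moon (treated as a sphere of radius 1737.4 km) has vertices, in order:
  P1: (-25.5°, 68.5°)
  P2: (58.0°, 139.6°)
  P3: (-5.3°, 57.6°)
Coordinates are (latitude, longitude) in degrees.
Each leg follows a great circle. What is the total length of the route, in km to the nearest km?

5835 km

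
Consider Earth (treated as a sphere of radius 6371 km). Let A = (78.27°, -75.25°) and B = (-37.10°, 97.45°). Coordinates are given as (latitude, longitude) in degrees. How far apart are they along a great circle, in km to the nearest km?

15424 km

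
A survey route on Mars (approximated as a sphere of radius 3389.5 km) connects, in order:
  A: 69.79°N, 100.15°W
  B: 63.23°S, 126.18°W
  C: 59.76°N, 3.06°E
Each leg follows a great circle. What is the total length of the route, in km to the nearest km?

17182 km

Leg A→B: central angle 2.3434 rad, distance 7943.1 km.
Leg B→C: central angle 2.7259 rad, distance 9239.3 km.
Total: 7943.1 + 9239.3 ≈ 17182 km.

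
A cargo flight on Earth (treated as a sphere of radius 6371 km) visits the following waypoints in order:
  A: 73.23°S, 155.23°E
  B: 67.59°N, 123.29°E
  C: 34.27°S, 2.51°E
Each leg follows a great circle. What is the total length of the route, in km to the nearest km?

30616 km

Leg A→B: central angle 2.4846 rad, distance 15829.2 km.
Leg B→C: central angle 2.3210 rad, distance 14787.1 km.
Total: 15829.2 + 14787.1 ≈ 30616 km.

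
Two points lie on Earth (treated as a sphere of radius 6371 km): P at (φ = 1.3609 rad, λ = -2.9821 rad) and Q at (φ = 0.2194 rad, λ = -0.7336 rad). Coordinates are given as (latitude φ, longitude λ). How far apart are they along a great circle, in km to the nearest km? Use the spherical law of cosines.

With latitudes φ₁ = 77.974°, φ₂ = 12.571° and longitude difference Δλ = 128.830°:
cos c = sin φ₁ sin φ₂ + cos φ₁ cos φ₂ cos Δλ = (0.9781)(0.2176) + (0.2084)(0.9760)(-0.6270) = 0.08536,
so c = arccos(0.08536) = 1.48534 rad.
Distance = R·c = 6371 × 1.4853 ≈ 9463 km.

9463 km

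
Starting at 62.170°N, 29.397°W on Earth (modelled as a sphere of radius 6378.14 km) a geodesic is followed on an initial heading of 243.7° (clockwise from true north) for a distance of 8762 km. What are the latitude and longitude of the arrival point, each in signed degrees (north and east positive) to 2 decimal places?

-1.70°, -90.98°

Angular distance δ = d/R = 8762/6378.14 = 1.37375 rad; initial bearing θ = 4.2534 rad.
sin φ₂ = sin φ₁ cos δ + cos φ₁ sin δ cos θ = (0.8843)(0.1958) + (0.4668)(0.9807)(-0.4431) = -0.0297, so φ₂ = -1.70°.
Δλ = atan2(sin θ sin δ cos φ₁, cos δ − sin φ₁ sin φ₂) = atan2(-0.4104, 0.2221) = -61.585°.
λ₂ = -29.397° − 61.585° = -90.98°.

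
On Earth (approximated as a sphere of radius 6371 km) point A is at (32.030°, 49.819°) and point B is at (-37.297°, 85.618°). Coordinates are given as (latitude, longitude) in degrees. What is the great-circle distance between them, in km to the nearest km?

In radians: φ₁ = 0.5590, φ₂ = -0.6510, Δλ = 35.799° = 0.6248 rad.
cos c = sin φ₁ sin φ₂ + cos φ₁ cos φ₂ cos Δλ = (0.5304)(-0.6059) + (0.8478)(0.7955)(0.8111) = 0.22562,
so c = arccos(0.22562) = 1.34322 rad.
Distance = R·c = 6371 × 1.3432 ≈ 8558 km.

8558 km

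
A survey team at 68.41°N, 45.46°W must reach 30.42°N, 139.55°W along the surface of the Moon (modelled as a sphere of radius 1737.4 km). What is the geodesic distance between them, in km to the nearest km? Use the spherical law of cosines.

With latitudes φ₁ = 68.410°, φ₂ = 30.420° and longitude difference Δλ = -94.090°:
cos c = sin φ₁ sin φ₂ + cos φ₁ cos φ₂ cos Δλ = (0.9298)(0.5063) + (0.3680)(0.8623)(-0.0713) = 0.44818,
so c = arccos(0.44818) = 1.10607 rad.
Distance = R·c = 1737.4 × 1.1061 ≈ 1922 km.

1922 km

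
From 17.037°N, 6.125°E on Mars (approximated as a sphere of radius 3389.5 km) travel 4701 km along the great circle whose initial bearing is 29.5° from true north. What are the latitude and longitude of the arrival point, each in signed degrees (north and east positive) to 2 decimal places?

60.66°, 105.03°

Angular distance δ = d/R = 4701/3389.5 = 1.38693 rad; initial bearing θ = 0.5149 rad.
sin φ₂ = sin φ₁ cos δ + cos φ₁ sin δ cos θ = (0.2930)(0.1828) + (0.9561)(0.9831)(0.8704) = 0.8717, so φ₂ = 60.66°.
Δλ = atan2(sin θ sin δ cos φ₁, cos δ − sin φ₁ sin φ₂) = atan2(0.4629, -0.0726) = 98.910°.
λ₂ = 6.125° + 98.910° = 105.03°.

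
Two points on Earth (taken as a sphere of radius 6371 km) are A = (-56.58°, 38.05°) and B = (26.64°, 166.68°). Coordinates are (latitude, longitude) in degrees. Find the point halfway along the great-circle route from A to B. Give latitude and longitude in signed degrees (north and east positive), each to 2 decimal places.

The central angle between A and B is δ = 2.3207 rad.
With f = 0.5, the slerp weights are sin((1−f)δ)/sin δ = 1.2531 and sin(fδ)/sin δ = 1.2531.
Weighted sum of the unit vectors: (1.2531)·(0.4337,0.3395,-0.8347) + (1.2531)·(-0.8698,0.2059,0.4484) = (-0.5465, 0.6834, -0.4840).
Converting back: φ = atan2(z, √(x²+y²)) = -28.95°, λ = atan2(y, x) = 128.64°.

-28.95°, 128.64°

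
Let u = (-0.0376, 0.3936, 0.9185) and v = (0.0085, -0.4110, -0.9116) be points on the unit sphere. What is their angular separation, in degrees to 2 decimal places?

u·v = -0.9994; |u| = 1.0000, |v| = 1.0000.
cos θ = (u·v)/(|u||v|) = -0.9994, so θ = 178.02°.

178.02°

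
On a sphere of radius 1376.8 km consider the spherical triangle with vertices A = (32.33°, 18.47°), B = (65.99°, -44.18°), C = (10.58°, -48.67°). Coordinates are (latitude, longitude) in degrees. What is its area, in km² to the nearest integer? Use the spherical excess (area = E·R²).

885114 km²

Side lengths (central angles): a = 0.9686, b = 1.1364, c = 0.8678 rad; semiperimeter s = 1.4864.
By l'Huilier's theorem, tan(E/4) = √[tan(s/2) tan((s−a)/2) tan((s−b)/2) tan((s−c)/2)], giving spherical excess E = 0.4669 rad.
Area = E·R² = 0.4669 × (1376.8)² ≈ 885114 km².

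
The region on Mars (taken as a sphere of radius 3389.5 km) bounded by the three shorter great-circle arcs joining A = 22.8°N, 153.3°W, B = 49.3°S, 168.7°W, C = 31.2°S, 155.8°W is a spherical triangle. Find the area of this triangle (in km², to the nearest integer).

857404 km²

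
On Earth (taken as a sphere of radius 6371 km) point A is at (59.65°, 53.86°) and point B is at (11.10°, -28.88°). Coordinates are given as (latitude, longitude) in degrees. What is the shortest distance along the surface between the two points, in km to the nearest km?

8537 km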